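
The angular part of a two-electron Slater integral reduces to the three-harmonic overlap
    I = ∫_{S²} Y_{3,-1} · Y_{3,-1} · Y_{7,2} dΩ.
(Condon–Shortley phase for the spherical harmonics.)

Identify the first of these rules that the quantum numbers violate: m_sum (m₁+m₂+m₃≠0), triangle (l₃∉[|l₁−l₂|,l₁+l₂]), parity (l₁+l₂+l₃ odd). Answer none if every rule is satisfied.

triangle

Σmᵢ = 0  ✓
l₃∈[|l₁−l₂|,l₁+l₂]=[0,6], have l₃=7  ✗
Σlᵢ = 13 ⇒ odd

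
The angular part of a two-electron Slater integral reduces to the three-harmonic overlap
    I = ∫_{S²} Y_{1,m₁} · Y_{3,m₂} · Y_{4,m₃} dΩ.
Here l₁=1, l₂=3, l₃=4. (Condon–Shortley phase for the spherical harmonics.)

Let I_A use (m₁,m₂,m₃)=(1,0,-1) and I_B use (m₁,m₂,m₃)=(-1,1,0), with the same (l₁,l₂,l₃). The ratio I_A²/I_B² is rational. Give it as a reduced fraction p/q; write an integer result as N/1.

Same 1,3,4: normalisation and zero-m 3j drop out of the ratio.
A: Δ: 0! 2! 6! / 9! → 1/252; sum: t=0:+1/72 = 1/72; 3j²(1 3 4; 1 0 -1) = Δ·Π!·Σ² = 5/126  (sign -1)
B: Δ: 0! 2! 6! / 9! → 1/252; sum: t=0:+1/96 = 1/96; 3j²(1 3 4; -1 1 0) = Δ·Π!·Σ² = 1/42  (sign +1)
I_A²/I_B² = (5/126)/(1/42) = 5/3

5/3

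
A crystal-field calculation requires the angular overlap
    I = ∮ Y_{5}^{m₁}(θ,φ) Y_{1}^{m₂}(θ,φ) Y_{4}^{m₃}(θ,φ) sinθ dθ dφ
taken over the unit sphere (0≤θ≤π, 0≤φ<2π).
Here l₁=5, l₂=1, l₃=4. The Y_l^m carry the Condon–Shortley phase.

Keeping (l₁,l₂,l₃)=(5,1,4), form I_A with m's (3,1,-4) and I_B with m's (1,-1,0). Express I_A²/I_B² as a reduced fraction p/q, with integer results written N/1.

1/15

Same 5,1,4: normalisation and zero-m 3j drop out of the ratio.
A: Δ: 2! 8! 0! / 11! → 1/495; sum: t=2:+1/80640 = 1/80640; 3j²(5 1 4; 3 1 -4) = Δ·Π!·Σ² = 1/495  (sign +1)
B: Δ: 2! 8! 0! / 11! → 1/495; sum: t=0:+1/1152 = 1/1152; 3j²(5 1 4; 1 -1 0) = Δ·Π!·Σ² = 1/33  (sign +1)
I_A²/I_B² = (1/495)/(1/33) = 1/15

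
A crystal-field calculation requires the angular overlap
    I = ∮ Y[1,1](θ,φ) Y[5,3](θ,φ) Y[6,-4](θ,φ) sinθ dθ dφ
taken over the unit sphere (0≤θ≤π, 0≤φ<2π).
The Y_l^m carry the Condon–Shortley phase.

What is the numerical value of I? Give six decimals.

0.274090

Rules hold: Σm=0, L=12 even, 4≤6≤6.
N = 3·11·13 = 429
Δ = 0!·2!·10!/13! = 1/858
Racah Σ t=0..0: t=0:+1/14400 = 1/14400
⇒ 3j(1 5 6; 0 0 0)² = 6/143, sgn +1
Racah Σ t=0..0: t=0:+1/161280 = 1/161280
⇒ 3j(1 5 6; 1 3 -4)² = 15/286, sgn +1
4πI² = N·(3j₀)²·(3jₘ)² = 135/143
I = +1·√(0.944056/4π) = 0.27409047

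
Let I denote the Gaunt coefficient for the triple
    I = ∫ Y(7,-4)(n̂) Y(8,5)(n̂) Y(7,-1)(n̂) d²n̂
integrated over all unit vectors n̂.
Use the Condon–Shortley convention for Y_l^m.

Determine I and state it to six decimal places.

m-sum 0 ✓  L=22 even ✓  1≤7≤15 ✓
Π(2lᵢ+1) = 15×17×15 = 3825
triangle coeff Δ(7,8,7) = 1/22086194130
Σ_t [1,7]: t=1:−1/18289152000 t=2:+1/248832000 t=3:−1/24883200 t=4:+1/11943936 t=5:−1/24883200 t=6:+1/248832000 t=7:−1/18289152000 = 11/975421440
(3j)²=1750/289731 [(7 8 7; 0 0 0)], sign=-1
Σ_t [5,8]: t=5:−1/20901888000 t=6:+1/870912000 t=7:−1/348364800 t=8:+1/1045094400 = -17/20901888000
(3j)²=17/2185 [(7 8 7; -4 5 -1)], sign=-1
⇒ 4πI² = 446250/2482597
I = (+1)√(446250/2482597/(4π)) = 0.11959997

0.119600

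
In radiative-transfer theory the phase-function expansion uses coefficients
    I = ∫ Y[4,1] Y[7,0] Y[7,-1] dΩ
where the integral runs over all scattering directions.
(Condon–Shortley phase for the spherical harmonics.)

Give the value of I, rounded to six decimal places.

Checks pass: Σm=0; 18 even; l₃=7∈[3,11].
(2·4+1)(2·7+1)(2·7+1) = 2025
Δ: 4! 4! 10! / 19! → 1/58198140
sum: t=0:+1/17418240 t=1:−1/622080 t=2:+1/230400 t=3:−1/622080 t=4:+1/17418240 = 1/806400
3j²(4 7 7; 0 0 0) = Δ·Π!·Σ² = 2268/230945  (sign -1)
sum: t=0:+1/4354560 t=1:−1/414720 t=2:+1/345600 t=3:−1/2488320 = 1/3225600
3j²(4 7 7; 1 0 -1) = Δ·Π!·Σ² = 81/92378  (sign +1)
combine: 4πI² = 2025·2268/230945·81/92378 = 37200870/2133423721
take √, sign -1: I = -0.03725058

-0.037251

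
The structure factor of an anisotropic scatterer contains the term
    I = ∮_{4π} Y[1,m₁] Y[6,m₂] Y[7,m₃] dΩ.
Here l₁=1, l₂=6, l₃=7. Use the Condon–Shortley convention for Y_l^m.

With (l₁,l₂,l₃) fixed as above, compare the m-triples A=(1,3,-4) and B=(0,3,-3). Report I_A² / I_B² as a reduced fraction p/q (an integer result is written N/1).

l's match ⇒ only the (l;m) 3-j factors differ between A and B.
A: triangle coeff Δ(1,6,7) = 1/1365; Σ_t [0,0]: t=0:+1/4354560 = 1/4354560; (3j)²=11/273 [(1 6 7; 1 3 -4)], sign=-1
B: triangle coeff Δ(1,6,7) = 1/1365; Σ_t [0,0]: t=0:+1/2177280 = 1/2177280; (3j)²=8/273 [(1 6 7; 0 3 -3)], sign=+1
I_A²/I_B² = (11/273)/(8/273) = 11/8

11/8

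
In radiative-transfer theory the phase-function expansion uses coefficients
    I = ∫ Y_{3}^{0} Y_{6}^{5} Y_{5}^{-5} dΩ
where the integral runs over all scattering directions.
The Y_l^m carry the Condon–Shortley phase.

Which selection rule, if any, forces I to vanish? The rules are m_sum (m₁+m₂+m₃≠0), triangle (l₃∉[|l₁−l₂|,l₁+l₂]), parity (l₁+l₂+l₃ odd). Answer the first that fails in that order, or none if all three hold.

azimuthal sum: 0 + 5 − 5 = 0  ✓
3 ≤ 5 ≤ 9 (triangle on l)  ✓
L = 3 + 6 + 5 = 14 (even)  ✓

none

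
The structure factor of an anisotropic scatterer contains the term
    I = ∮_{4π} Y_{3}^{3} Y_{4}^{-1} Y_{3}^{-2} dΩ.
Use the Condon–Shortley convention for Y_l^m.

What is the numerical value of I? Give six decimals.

Checks pass: Σm=0; 10 even; l₃=3∈[1,7].
(2·3+1)(2·4+1)(2·3+1) = 441
Δ: 4! 2! 4! / 11! → 1/34650
sum: t=1:−1/72 t=2:+1/16 t=3:−1/72 = 5/144
3j²(3 4 3; 0 0 0) = Δ·Π!·Σ² = 2/77  (sign -1)
sum: t=0:+1/288 = 1/288
3j²(3 4 3; 3 -1 -2) = Δ·Π!·Σ² = 5/231  (sign -1)
combine: 4πI² = 441·2/77·5/231 = 30/121
take √, sign +1: I = 0.14046335

0.140463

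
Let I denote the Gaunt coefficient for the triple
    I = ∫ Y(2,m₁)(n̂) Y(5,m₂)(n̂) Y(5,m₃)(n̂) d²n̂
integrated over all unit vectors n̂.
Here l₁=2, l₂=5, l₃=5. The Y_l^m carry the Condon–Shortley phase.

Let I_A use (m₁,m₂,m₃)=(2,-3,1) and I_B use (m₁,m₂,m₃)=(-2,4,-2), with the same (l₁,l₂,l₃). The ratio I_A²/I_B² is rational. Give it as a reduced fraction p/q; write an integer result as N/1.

14/9

Same 2,5,5: normalisation and zero-m 3j drop out of the ratio.
A: Δ: 2! 2! 8! / 13! → 1/38610; sum: t=0:+1/5760 = 1/5760; 3j²(2 5 5; 2 -3 1) = Δ·Π!·Σ² = 56/2145  (sign +1)
B: Δ: 2! 2! 8! / 13! → 1/38610; sum: t=2:+1/20160 = 1/20160; 3j²(2 5 5; -2 4 -2) = Δ·Π!·Σ² = 12/715  (sign -1)
I_A²/I_B² = (56/2145)/(12/715) = 14/9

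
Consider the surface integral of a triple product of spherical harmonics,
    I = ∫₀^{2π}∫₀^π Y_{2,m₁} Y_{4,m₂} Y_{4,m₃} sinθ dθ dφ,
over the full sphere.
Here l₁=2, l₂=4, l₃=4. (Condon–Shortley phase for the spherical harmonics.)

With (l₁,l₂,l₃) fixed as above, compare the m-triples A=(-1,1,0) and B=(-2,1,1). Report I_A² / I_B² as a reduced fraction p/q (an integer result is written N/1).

1/20

Same 2,4,4: normalisation and zero-m 3j drop out of the ratio.
A: Δ: 2! 2! 6! / 11! → 1/13860; sum: t=1:−1/96 t=2:+1/72 = 1/288; 3j²(2 4 4; -1 1 0) = Δ·Π!·Σ² = 1/462  (sign +1)
B: Δ: 2! 2! 6! / 11! → 1/13860; sum: t=2:+1/144 = 1/144; 3j²(2 4 4; -2 1 1) = Δ·Π!·Σ² = 10/231  (sign -1)
I_A²/I_B² = (1/462)/(10/231) = 1/20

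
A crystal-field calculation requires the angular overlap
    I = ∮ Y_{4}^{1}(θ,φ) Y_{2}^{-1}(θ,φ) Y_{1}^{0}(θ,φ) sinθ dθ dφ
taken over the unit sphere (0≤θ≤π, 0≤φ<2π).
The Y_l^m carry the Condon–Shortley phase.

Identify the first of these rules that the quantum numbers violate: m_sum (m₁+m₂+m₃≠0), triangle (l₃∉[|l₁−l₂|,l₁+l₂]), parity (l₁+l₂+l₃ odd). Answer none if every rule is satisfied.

Σmᵢ = 0  ✓
l₃∈[|l₁−l₂|,l₁+l₂]=[2,6], have l₃=1  ✗
Σlᵢ = 7 ⇒ odd

triangle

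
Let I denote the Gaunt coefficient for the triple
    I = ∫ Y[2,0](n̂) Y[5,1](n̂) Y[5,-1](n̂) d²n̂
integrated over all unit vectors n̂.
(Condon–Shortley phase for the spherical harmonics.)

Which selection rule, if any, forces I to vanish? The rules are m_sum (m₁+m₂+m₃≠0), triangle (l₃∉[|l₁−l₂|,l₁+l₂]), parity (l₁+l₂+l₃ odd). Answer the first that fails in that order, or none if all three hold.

none

m₁+m₂+m₃ = 0 + 1 − 1 = 0  ✓
triangle: |2−5|=3 ≤ l₃=5 ≤ 2+5=7  ✓
parity: l₁+l₂+l₃ = 12 is even  ✓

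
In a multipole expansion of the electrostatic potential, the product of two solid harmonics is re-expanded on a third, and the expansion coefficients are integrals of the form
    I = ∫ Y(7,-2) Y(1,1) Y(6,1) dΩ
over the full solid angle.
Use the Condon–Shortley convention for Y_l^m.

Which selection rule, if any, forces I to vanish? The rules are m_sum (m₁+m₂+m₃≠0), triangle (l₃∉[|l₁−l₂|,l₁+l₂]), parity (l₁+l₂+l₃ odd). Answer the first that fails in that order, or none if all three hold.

none

azimuthal sum: -2 + 1 + 1 = 0  ✓
6 ≤ 6 ≤ 8 (triangle on l)  ✓
L = 7 + 1 + 6 = 14 (even)  ✓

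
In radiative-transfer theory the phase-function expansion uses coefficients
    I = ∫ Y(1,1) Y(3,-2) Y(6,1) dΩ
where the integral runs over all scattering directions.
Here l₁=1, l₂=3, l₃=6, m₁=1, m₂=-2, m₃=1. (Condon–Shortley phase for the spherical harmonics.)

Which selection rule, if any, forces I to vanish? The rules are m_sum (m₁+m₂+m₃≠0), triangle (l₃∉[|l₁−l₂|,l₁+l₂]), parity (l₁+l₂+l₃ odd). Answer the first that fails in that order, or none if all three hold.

triangle

m₁+m₂+m₃ = 1 − 2 + 1 = 0  ✓
triangle: |1−3|=2 ≤ l₃=6 ≤ 1+3=4  ✗
parity: l₁+l₂+l₃ = 10 is even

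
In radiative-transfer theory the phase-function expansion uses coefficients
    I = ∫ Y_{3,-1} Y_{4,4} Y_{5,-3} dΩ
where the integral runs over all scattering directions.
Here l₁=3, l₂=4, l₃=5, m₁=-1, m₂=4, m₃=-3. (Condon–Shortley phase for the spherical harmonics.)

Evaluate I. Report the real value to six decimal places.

m-sum 0 ✓  L=12 even ✓  1≤5≤7 ✓
Π(2lᵢ+1) = 7×9×11 = 693
triangle coeff Δ(3,4,5) = 1/180180
Σ_t [0,2]: t=0:+1/576 t=1:−1/144 t=2:+1/576 = -1/288
(3j)²=20/1001 [(3 4 5; 0 0 0)], sign=+1
Σ_t [2,2]: t=2:+1/5760 = 1/5760
(3j)²=56/2145 [(3 4 5; -1 4 -3)], sign=+1
⇒ 4πI² = 672/1859
I = (+1)√(672/1859/(4π)) = 0.16960553

0.169606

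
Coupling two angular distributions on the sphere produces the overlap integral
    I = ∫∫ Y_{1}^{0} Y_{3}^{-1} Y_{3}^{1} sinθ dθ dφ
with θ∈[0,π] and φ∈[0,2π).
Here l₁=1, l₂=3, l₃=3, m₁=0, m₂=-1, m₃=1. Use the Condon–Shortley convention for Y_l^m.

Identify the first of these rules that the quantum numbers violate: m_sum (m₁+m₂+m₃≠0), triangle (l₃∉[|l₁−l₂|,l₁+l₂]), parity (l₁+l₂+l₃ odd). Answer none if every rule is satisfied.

Σmᵢ = 0  ✓
l₃∈[|l₁−l₂|,l₁+l₂]=[2,4], have l₃=3  ✓
Σlᵢ = 7 ⇒ odd  ✗

parity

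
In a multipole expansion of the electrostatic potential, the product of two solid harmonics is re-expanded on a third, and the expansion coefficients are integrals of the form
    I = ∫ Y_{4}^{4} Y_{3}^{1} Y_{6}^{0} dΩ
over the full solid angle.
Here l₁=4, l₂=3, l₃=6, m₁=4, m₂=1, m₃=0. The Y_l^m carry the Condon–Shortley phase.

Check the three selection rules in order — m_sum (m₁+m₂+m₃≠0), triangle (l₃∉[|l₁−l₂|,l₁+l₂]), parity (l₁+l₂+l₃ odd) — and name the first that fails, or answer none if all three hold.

m_sum

Σmᵢ = 5  ✗
l₃∈[|l₁−l₂|,l₁+l₂]=[1,7], have l₃=6
Σlᵢ = 13 ⇒ odd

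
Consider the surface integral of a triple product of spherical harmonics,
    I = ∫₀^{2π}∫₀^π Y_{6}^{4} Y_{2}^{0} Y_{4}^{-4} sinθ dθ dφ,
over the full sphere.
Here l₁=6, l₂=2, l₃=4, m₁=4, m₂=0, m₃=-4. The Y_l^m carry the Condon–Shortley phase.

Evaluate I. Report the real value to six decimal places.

Rules hold: Σm=0, L=12 even, 4≤4≤8.
N = 13·5·9 = 585
Δ = 4!·8!·0!/13! = 1/6435
Racah Σ t=2..2: t=2:+1/2304 = 1/2304
⇒ 3j(6 2 4; 0 0 0)² = 5/143, sgn +1
Racah Σ t=2..2: t=2:+1/161280 = 1/161280
⇒ 3j(6 2 4; 4 0 -4)² = 1/143, sgn +1
4πI² = N·(3j₀)²·(3jₘ)² = 225/1573
I = +1·√(0.143039/4π) = 0.10668957

0.106690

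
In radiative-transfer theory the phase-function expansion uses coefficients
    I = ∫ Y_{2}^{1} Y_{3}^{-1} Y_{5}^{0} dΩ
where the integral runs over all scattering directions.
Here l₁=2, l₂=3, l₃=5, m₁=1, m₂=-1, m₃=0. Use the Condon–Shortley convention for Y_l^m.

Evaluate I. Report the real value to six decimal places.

0.169433

Rules hold: Σm=0, L=10 even, 1≤5≤5.
N = 5·7·11 = 385
Δ = 0!·4!·6!/11! = 1/2310
Racah Σ t=0..0: t=0:+1/144 = 1/144
⇒ 3j(2 3 5; 0 0 0)² = 10/231, sgn -1
Racah Σ t=0..0: t=0:+1/288 = 1/288
⇒ 3j(2 3 5; 1 -1 0)² = 5/231, sgn -1
4πI² = N·(3j₀)²·(3jₘ)² = 250/693
I = +1·√(0.36075/4π) = 0.16943318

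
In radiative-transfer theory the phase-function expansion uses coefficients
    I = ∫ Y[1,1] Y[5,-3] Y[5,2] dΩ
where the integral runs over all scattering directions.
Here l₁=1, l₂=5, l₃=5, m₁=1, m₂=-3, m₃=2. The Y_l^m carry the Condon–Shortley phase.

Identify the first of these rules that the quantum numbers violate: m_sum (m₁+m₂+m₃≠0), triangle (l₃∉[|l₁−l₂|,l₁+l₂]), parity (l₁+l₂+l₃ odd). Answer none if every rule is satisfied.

azimuthal sum: 1 − 3 + 2 = 0  ✓
4 ≤ 5 ≤ 6 (triangle on l)  ✓
L = 1 + 5 + 5 = 11 (odd)  ✗

parity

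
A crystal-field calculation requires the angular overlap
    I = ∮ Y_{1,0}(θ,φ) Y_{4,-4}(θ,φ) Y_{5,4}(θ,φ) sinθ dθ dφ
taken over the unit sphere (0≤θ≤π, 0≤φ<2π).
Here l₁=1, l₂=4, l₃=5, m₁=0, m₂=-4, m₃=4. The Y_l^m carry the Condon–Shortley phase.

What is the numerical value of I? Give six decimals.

0.147319

Rules hold: Σm=0, L=10 even, 3≤5≤5.
N = 3·9·11 = 297
Δ = 0!·2!·8!/11! = 1/495
Racah Σ t=0..0: t=0:+1/576 = 1/576
⇒ 3j(1 4 5; 0 0 0)² = 5/99, sgn -1
Racah Σ t=0..0: t=0:+1/40320 = 1/40320
⇒ 3j(1 4 5; 0 -4 4)² = 1/55, sgn -1
4πI² = N·(3j₀)²·(3jₘ)² = 3/11
I = +1·√(0.272727/4π) = 0.14731920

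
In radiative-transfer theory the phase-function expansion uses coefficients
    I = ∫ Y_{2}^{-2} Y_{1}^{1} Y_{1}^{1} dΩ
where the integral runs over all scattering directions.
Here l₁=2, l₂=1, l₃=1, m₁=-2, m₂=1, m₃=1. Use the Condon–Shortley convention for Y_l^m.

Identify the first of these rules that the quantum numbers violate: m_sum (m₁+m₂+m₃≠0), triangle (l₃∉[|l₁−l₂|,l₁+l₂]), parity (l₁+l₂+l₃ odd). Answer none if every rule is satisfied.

none

Σmᵢ = 0  ✓
l₃∈[|l₁−l₂|,l₁+l₂]=[1,3], have l₃=1  ✓
Σlᵢ = 4 ⇒ even  ✓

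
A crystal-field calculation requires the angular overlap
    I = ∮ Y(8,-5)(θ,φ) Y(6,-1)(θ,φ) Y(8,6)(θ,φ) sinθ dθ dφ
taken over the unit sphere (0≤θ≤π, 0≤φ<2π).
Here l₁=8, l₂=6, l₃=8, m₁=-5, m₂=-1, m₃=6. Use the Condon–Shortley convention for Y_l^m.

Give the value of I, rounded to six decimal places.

-0.128011

Checks pass: Σm=0; 22 even; l₃=8∈[2,14].
(2·8+1)(2·6+1)(2·8+1) = 3757
Δ: 6! 10! 6! / 23! → 1/13742520792
sum: t=0:+1/41803776000 t=1:−1/435456000 t=2:+1/39813120 t=3:−1/18662400 t=4:+1/39813120 t=5:−1/435456000 t=6:+1/41803776000 = -11/1393459200
3j²(8 6 8; 0 0 0) = Δ·Π!·Σ² = 600/96577  (sign -1)
sum: t=3:−1/6270566400 t=4:+1/2090188800 t=5:−1/6967296000 = 11/62705664000
3j²(8 6 8; -5 -1 6) = Δ·Π!·Σ² = 1573/178296  (sign +1)
combine: 4πI² = 3757·600/96577·1573/178296 = 39325/190969
take √, sign -1: I = -0.12801121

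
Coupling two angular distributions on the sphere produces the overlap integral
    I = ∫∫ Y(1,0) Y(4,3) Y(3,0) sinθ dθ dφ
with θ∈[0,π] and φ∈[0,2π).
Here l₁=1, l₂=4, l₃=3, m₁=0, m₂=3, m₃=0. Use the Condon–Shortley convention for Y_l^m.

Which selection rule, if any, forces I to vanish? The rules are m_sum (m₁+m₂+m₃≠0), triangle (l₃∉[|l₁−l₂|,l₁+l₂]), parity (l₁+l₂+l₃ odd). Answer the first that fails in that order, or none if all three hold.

m_sum

m₁+m₂+m₃ = 0 + 3 + 0 = 3  ✗
triangle: |1−4|=3 ≤ l₃=3 ≤ 1+4=5
parity: l₁+l₂+l₃ = 8 is even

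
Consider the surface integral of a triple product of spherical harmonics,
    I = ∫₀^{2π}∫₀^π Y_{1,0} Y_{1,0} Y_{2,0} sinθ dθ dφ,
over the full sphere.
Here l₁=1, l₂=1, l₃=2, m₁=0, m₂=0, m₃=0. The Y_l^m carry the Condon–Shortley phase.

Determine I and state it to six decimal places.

0.252313

Checks pass: Σm=0; 4 even; l₃=2∈[0,2].
(2·1+1)(2·1+1)(2·2+1) = 45
Δ: 0! 2! 2! / 5! → 1/30
sum: t=0:+1/1 = 1/1
3j²(1 1 2; 0 0 0) = Δ·Π!·Σ² = 2/15  (sign +1)
(m-triple is (0,0,0) — same symbol as above.)
combine: 4πI² = 45·2/15·2/15 = 4/5
take √, sign +1: I = 0.25231325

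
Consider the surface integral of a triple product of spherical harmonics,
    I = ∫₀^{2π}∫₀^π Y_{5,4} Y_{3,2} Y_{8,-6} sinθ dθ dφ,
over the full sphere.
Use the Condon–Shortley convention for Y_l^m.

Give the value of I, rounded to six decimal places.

m-sum 0 ✓  L=16 even ✓  2≤8≤8 ✓
Π(2lᵢ+1) = 11×7×17 = 1309
triangle coeff Δ(5,3,8) = 1/136136
Σ_t [0,0]: t=0:+1/518400 = 1/518400
(3j)²=56/2431 [(5 3 8; 0 0 0)], sign=+1
Σ_t [0,0]: t=0:+1/43545600 = 1/43545600
(3j)²=1/34 [(5 3 8; 4 2 -6)], sign=+1
⇒ 4πI² = 196/221
I = (+1)√(196/221/(4π)) = 0.26566049

0.265660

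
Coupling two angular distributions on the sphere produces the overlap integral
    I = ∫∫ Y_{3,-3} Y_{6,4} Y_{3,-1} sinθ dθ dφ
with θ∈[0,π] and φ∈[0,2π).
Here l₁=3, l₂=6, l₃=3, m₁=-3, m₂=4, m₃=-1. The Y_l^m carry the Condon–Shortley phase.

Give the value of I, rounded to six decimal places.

0.171787

Rules hold: Σm=0, L=12 even, 3≤3≤9.
N = 7·13·7 = 637
Δ = 6!·0!·6!/13! = 1/12012
Racah Σ t=3..3: t=3:−1/1296 = -1/1296
⇒ 3j(3 6 3; 0 0 0)² = 100/3003, sgn +1
Racah Σ t=6..6: t=6:+1/34560 = 1/34560
⇒ 3j(3 6 3; -3 4 -1)² = 5/286, sgn +1
4πI² = N·(3j₀)²·(3jₘ)² = 1750/4719
I = +1·√(0.370841/4π) = 0.17178653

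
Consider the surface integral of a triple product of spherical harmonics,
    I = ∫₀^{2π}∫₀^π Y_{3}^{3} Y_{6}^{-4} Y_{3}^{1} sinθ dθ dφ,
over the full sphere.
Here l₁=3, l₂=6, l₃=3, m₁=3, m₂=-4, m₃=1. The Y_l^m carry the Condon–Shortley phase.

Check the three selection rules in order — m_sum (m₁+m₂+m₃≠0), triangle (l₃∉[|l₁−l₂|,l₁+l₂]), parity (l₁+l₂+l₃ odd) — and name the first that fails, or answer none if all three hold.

none

azimuthal sum: 3 − 4 + 1 = 0  ✓
3 ≤ 3 ≤ 9 (triangle on l)  ✓
L = 3 + 6 + 3 = 12 (even)  ✓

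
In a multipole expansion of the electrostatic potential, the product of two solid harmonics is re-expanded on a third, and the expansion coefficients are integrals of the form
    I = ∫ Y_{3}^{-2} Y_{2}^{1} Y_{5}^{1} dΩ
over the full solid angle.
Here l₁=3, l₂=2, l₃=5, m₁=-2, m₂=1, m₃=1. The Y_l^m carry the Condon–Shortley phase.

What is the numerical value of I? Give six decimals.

-0.117387

m-sum 0 ✓  L=10 even ✓  1≤5≤5 ✓
Π(2lᵢ+1) = 7×5×11 = 385
triangle coeff Δ(3,2,5) = 1/2310
Σ_t [0,0]: t=0:+1/144 = 1/144
(3j)²=10/231 [(3 2 5; 0 0 0)], sign=-1
Σ_t [0,0]: t=0:+1/720 = 1/720
(3j)²=4/385 [(3 2 5; -2 1 1)], sign=+1
⇒ 4πI² = 40/231
I = (-1)√(40/231/(4π)) = -0.11738675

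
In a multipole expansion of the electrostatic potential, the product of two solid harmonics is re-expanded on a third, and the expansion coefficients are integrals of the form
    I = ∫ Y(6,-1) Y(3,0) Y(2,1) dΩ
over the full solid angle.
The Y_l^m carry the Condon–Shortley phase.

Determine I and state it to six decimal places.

0.000000

triangle: need 3≤l₃≤9, have 2; I=0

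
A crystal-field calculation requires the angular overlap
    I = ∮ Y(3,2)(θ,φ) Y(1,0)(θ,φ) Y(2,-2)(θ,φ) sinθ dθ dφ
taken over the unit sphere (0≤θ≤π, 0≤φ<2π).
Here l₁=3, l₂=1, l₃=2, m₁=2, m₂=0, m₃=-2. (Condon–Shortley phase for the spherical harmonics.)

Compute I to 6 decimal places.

Checks pass: Σm=0; 6 even; l₃=2∈[2,4].
(2·3+1)(2·1+1)(2·2+1) = 105
Δ: 2! 4! 0! / 7! → 1/105
sum: t=1:−1/4 = -1/4
3j²(3 1 2; 0 0 0) = Δ·Π!·Σ² = 3/35  (sign -1)
sum: t=1:−1/24 = -1/24
3j²(3 1 2; 2 0 -2) = Δ·Π!·Σ² = 1/21  (sign -1)
combine: 4πI² = 105·3/35·1/21 = 3/7
take √, sign +1: I = 0.18467439

0.184674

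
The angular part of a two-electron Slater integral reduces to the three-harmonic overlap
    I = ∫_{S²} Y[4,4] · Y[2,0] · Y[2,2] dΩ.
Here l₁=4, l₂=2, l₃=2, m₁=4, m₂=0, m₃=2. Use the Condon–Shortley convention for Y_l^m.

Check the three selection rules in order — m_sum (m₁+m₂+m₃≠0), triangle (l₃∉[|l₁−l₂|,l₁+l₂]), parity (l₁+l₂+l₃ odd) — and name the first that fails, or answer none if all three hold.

m₁+m₂+m₃ = 4 + 0 + 2 = 6  ✗
triangle: |4−2|=2 ≤ l₃=2 ≤ 4+2=6
parity: l₁+l₂+l₃ = 8 is even

m_sum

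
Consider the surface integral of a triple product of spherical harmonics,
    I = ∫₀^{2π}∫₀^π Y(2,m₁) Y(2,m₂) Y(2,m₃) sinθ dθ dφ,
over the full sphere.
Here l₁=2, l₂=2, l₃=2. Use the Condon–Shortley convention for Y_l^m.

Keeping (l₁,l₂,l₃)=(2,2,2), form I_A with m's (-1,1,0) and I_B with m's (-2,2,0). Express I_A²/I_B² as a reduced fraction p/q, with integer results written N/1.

Same 2,2,2: normalisation and zero-m 3j drop out of the ratio.
A: Δ: 2! 2! 2! / 7! → 1/630; sum: t=1:−1/4 t=2:+1/2 = 1/4; 3j²(2 2 2; -1 1 0) = Δ·Π!·Σ² = 1/70  (sign +1)
B: Δ: 2! 2! 2! / 7! → 1/630; sum: t=2:+1/8 = 1/8; 3j²(2 2 2; -2 2 0) = Δ·Π!·Σ² = 2/35  (sign +1)
I_A²/I_B² = (1/70)/(2/35) = 1/4

1/4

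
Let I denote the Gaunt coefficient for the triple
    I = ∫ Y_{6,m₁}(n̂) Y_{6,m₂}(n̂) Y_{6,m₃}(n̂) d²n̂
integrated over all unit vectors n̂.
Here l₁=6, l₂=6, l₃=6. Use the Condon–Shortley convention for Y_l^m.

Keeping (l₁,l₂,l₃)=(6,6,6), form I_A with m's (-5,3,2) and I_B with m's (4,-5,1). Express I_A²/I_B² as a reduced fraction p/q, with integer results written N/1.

4/27

Same 6,6,6: normalisation and zero-m 3j drop out of the ratio.
A: Δ: 6! 6! 6! / 19! → 1/325909584; sum: t=5:−1/4147200 t=6:+1/3110400 = 1/12441600; 3j²(6 6 6; -5 3 2) = Δ·Π!·Σ² = 7/4199  (sign +1)
B: Δ: 6! 6! 6! / 19! → 1/325909584; sum: t=0:+1/4147200 t=1:−1/10368000 = 1/6912000; 3j²(6 6 6; 4 -5 1) = Δ·Π!·Σ² = 189/16796  (sign -1)
I_A²/I_B² = (7/4199)/(189/16796) = 4/27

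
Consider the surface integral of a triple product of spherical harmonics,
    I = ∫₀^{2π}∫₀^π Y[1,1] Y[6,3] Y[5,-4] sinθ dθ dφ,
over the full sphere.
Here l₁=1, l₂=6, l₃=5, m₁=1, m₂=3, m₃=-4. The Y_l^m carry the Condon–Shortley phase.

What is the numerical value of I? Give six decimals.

-0.070770

m-sum 0 ✓  L=12 even ✓  5≤5≤7 ✓
Π(2lᵢ+1) = 3×13×11 = 429
triangle coeff Δ(1,6,5) = 1/858
Σ_t [1,1]: t=1:−1/14400 = -1/14400
(3j)²=6/143 [(1 6 5; 0 0 0)], sign=+1
Σ_t [0,0]: t=0:+1/725760 = 1/725760
(3j)²=1/286 [(1 6 5; 1 3 -4)], sign=-1
⇒ 4πI² = 9/143
I = (-1)√(9/143/(4π)) = -0.07076985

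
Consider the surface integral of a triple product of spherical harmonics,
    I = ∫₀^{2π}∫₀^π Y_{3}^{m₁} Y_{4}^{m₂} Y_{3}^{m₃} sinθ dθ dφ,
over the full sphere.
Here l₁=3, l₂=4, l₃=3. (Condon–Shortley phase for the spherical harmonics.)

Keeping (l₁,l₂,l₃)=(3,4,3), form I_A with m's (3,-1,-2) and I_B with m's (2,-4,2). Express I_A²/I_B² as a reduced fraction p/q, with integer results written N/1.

3/7

Shared (l₁,l₂,l₃)=(3,4,3): N and (l;000)² cancel in I_A²/I_B².
A: Δ = 4!·2!·4!/11! = 1/34650; Racah Σ t=0..0: t=0:+1/288 = 1/288; ⇒ 3j(3 4 3; 3 -1 -2)² = 5/231, sgn -1
B: Δ = 4!·2!·4!/11! = 1/34650; Racah Σ t=0..0: t=0:+1/576 = 1/576; ⇒ 3j(3 4 3; 2 -4 2)² = 5/99, sgn -1
I_A²/I_B² = (5/231)/(5/99) = 3/7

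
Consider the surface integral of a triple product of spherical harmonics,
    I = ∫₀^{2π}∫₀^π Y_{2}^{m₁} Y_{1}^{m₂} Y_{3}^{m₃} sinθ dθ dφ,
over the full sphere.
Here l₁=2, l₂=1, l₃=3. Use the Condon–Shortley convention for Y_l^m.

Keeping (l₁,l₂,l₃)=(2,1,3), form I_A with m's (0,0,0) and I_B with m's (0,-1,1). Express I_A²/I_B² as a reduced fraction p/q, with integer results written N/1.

Shared (l₁,l₂,l₃)=(2,1,3): N and (l;000)² cancel in I_A²/I_B².
A: Δ = 0!·4!·2!/7! = 1/105; Racah Σ t=0..0: t=0:+1/4 = 1/4; ⇒ 3j(2 1 3; 0 0 0)² = 3/35, sgn -1
B: Δ = 0!·4!·2!/7! = 1/105; Racah Σ t=0..0: t=0:+1/8 = 1/8; ⇒ 3j(2 1 3; 0 -1 1)² = 2/35, sgn +1
I_A²/I_B² = (3/35)/(2/35) = 3/2

3/2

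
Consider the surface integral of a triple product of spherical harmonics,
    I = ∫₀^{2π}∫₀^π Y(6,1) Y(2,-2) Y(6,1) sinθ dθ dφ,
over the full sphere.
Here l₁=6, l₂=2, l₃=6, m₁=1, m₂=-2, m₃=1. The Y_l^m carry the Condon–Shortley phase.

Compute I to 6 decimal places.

Checks pass: Σm=0; 14 even; l₃=6∈[4,8].
(2·6+1)(2·2+1)(2·6+1) = 845
Δ: 2! 10! 2! / 15! → 1/90090
sum: t=0:+1/69120 t=1:−1/14400 t=2:+1/69120 = -7/172800
3j²(6 2 6; 0 0 0) = Δ·Π!·Σ² = 14/715  (sign -1)
sum: t=0:+1/57600 = 1/57600
3j²(6 2 6; 1 -2 1) = Δ·Π!·Σ² = 21/715  (sign -1)
combine: 4πI² = 845·14/715·21/715 = 294/605
take √, sign +1: I = 0.19664868

0.196649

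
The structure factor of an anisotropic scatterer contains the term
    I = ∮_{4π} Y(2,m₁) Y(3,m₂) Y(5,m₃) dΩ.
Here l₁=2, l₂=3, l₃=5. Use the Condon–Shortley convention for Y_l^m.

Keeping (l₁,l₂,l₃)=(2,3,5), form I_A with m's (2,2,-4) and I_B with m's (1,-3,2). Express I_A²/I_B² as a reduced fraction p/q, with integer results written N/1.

18/1

l's match ⇒ only the (l;m) 3-j factors differ between A and B.
A: triangle coeff Δ(2,3,5) = 1/2310; Σ_t [0,0]: t=0:+1/2880 = 1/2880; (3j)²=3/55 [(2 3 5; 2 2 -4)], sign=-1
B: triangle coeff Δ(2,3,5) = 1/2310; Σ_t [0,0]: t=0:+1/4320 = 1/4320; (3j)²=1/330 [(2 3 5; 1 -3 2)], sign=-1
I_A²/I_B² = (3/55)/(1/330) = 18/1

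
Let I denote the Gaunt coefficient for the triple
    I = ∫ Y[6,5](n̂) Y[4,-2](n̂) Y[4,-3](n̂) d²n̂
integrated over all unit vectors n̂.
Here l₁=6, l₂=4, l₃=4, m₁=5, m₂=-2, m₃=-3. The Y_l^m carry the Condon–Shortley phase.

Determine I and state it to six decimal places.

Rules hold: Σm=0, L=14 even, 2≤4≤10.
N = 13·9·9 = 1053
Δ = 6!·6!·2!/15! = 1/1261260
Racah Σ t=2..4: t=2:+1/4608 t=3:−1/1296 t=4:+1/4608 = -7/20736
⇒ 3j(6 4 4; 0 0 0)² = 20/1287, sgn -1
Racah Σ t=0..1: t=0:+1/172800 t=1:−1/86400 = -1/172800
⇒ 3j(6 4 4; 5 -2 -3)² = 1/130, sgn +1
4πI² = N·(3j₀)²·(3jₘ)² = 18/143
I = -1·√(0.125874/4π) = -0.10008369

-0.100084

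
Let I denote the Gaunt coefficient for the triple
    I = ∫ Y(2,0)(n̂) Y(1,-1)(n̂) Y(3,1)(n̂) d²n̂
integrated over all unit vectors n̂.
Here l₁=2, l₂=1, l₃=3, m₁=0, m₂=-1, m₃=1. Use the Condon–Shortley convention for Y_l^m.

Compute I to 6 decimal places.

-0.202301

m-sum 0 ✓  L=6 even ✓  1≤3≤3 ✓
Π(2lᵢ+1) = 5×3×7 = 105
triangle coeff Δ(2,1,3) = 1/105
Σ_t [0,0]: t=0:+1/4 = 1/4
(3j)²=3/35 [(2 1 3; 0 0 0)], sign=-1
Σ_t [0,0]: t=0:+1/8 = 1/8
(3j)²=2/35 [(2 1 3; 0 -1 1)], sign=+1
⇒ 4πI² = 18/35
I = (-1)√(18/35/(4π)) = -0.20230066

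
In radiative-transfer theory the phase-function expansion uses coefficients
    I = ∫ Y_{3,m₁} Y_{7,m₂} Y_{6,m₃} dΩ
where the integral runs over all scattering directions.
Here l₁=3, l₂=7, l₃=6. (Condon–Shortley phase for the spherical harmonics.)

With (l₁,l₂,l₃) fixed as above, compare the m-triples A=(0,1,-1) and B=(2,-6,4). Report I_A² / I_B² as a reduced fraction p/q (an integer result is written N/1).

5547/11440

l's match ⇒ only the (l;m) 3-j factors differ between A and B.
A: triangle coeff Δ(3,7,6) = 1/2042040; Σ_t [1,3]: t=1:−1/362880 t=2:+1/69120 t=3:−1/172800 = 43/7257600; (3j)²=1849/170170 [(3 7 6; 0 1 -1)], sign=-1
B: triangle coeff Δ(3,7,6) = 1/2042040; Σ_t [0,1]: t=0:+1/8709120 t=1:−1/43545600 = 1/10886400; (3j)²=8/357 [(3 7 6; 2 -6 4)], sign=+1
I_A²/I_B² = (1849/170170)/(8/357) = 5547/11440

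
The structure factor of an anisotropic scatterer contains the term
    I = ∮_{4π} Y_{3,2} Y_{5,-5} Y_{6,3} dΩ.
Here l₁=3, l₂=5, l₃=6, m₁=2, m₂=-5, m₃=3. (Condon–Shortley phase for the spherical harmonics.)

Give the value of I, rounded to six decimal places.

Rules hold: Σm=0, L=14 even, 2≤6≤8.
N = 7·11·13 = 1001
Δ = 2!·4!·8!/15! = 1/675675
Racah Σ t=0..2: t=0:+1/8640 t=1:−1/2304 t=2:+1/8640 = -7/34560
⇒ 3j(3 5 6; 0 0 0)² = 7/429, sgn -1
Racah Σ t=0..0: t=0:+1/483840 = 1/483840
⇒ 3j(3 5 6; 2 -5 3)² = 6/1001, sgn -1
4πI² = N·(3j₀)²·(3jₘ)² = 14/143
I = +1·√(0.0979021/4π) = 0.08826552

0.088266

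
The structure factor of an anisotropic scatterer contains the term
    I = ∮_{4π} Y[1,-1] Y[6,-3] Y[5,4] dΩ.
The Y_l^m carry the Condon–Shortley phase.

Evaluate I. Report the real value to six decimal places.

-0.070770

Rules hold: Σm=0, L=12 even, 5≤5≤7.
N = 3·13·11 = 429
Δ = 2!·0!·10!/13! = 1/858
Racah Σ t=1..1: t=1:−1/14400 = -1/14400
⇒ 3j(1 6 5; 0 0 0)² = 6/143, sgn +1
Racah Σ t=2..2: t=2:+1/725760 = 1/725760
⇒ 3j(1 6 5; -1 -3 4)² = 1/286, sgn -1
4πI² = N·(3j₀)²·(3jₘ)² = 9/143
I = -1·√(0.0629371/4π) = -0.07076985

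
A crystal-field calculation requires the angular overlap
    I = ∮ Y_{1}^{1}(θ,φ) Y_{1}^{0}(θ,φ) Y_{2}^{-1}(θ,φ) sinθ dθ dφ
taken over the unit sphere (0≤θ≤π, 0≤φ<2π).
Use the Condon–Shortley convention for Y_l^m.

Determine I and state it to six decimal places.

Rules hold: Σm=0, L=4 even, 0≤2≤2.
N = 3·3·5 = 45
Δ = 0!·2!·2!/5! = 1/30
Racah Σ t=0..0: t=0:+1/1 = 1/1
⇒ 3j(1 1 2; 0 0 0)² = 2/15, sgn +1
Racah Σ t=0..0: t=0:+1/2 = 1/2
⇒ 3j(1 1 2; 1 0 -1)² = 1/10, sgn -1
4πI² = N·(3j₀)²·(3jₘ)² = 3/5
I = -1·√(0.6/4π) = -0.21850969

-0.218510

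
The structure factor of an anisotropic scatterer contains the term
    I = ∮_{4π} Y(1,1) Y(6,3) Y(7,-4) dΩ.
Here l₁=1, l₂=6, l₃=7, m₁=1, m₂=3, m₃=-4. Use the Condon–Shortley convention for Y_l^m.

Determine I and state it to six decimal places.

m-sum 0 ✓  L=14 even ✓  5≤7≤7 ✓
Π(2lᵢ+1) = 3×13×15 = 585
triangle coeff Δ(1,6,7) = 1/1365
Σ_t [0,0]: t=0:+1/518400 = 1/518400
(3j)²=7/195 [(1 6 7; 0 0 0)], sign=-1
Σ_t [0,0]: t=0:+1/4354560 = 1/4354560
(3j)²=11/273 [(1 6 7; 1 3 -4)], sign=-1
⇒ 4πI² = 11/13
I = (+1)√(11/13/(4π)) = 0.25948947

0.259489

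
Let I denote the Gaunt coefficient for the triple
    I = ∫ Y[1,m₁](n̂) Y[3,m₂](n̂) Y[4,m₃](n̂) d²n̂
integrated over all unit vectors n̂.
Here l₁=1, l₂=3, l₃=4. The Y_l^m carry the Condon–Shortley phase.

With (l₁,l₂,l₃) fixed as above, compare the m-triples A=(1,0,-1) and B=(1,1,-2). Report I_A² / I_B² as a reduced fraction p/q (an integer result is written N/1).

Shared (l₁,l₂,l₃)=(1,3,4): N and (l;000)² cancel in I_A²/I_B².
A: Δ = 0!·2!·6!/9! = 1/252; Racah Σ t=0..0: t=0:+1/72 = 1/72; ⇒ 3j(1 3 4; 1 0 -1)² = 5/126, sgn -1
B: Δ = 0!·2!·6!/9! = 1/252; Racah Σ t=0..0: t=0:+1/96 = 1/96; ⇒ 3j(1 3 4; 1 1 -2)² = 5/84, sgn +1
I_A²/I_B² = (5/126)/(5/84) = 2/3

2/3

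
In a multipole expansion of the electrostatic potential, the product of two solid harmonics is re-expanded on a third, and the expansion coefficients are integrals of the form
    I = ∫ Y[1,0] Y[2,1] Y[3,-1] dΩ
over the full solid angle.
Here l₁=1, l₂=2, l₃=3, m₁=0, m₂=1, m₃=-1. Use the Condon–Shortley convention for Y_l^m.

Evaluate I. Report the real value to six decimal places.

m-sum 0 ✓  L=6 even ✓  1≤3≤3 ✓
Π(2lᵢ+1) = 3×5×7 = 105
triangle coeff Δ(1,2,3) = 1/105
Σ_t [0,0]: t=0:+1/4 = 1/4
(3j)²=3/35 [(1 2 3; 0 0 0)], sign=-1
Σ_t [0,0]: t=0:+1/6 = 1/6
(3j)²=8/105 [(1 2 3; 0 1 -1)], sign=+1
⇒ 4πI² = 24/35
I = (-1)√(24/35/(4π)) = -0.23359668

-0.233597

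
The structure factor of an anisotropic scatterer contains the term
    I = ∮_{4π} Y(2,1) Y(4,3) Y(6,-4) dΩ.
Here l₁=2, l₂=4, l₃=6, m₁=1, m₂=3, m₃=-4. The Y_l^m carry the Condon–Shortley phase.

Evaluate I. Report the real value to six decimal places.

Rules hold: Σm=0, L=12 even, 2≤6≤6.
N = 5·9·13 = 585
Δ = 0!·4!·8!/13! = 1/6435
Racah Σ t=0..0: t=0:+1/2304 = 1/2304
⇒ 3j(2 4 6; 0 0 0)² = 5/143, sgn +1
Racah Σ t=0..0: t=0:+1/30240 = 1/30240
⇒ 3j(2 4 6; 1 3 -4)² = 16/429, sgn +1
4πI² = N·(3j₀)²·(3jₘ)² = 1200/1573
I = +1·√(0.762873/4π) = 0.24638901

0.246389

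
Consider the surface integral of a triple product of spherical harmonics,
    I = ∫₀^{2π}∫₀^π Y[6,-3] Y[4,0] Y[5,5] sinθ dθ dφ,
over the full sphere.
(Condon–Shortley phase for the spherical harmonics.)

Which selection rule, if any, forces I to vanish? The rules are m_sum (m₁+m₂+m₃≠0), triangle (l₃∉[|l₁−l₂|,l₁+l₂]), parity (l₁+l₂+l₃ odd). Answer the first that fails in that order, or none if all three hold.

m_sum

azimuthal sum: -3 + 0 + 5 = 2  ✗
2 ≤ 5 ≤ 10 (triangle on l)
L = 6 + 4 + 5 = 15 (odd)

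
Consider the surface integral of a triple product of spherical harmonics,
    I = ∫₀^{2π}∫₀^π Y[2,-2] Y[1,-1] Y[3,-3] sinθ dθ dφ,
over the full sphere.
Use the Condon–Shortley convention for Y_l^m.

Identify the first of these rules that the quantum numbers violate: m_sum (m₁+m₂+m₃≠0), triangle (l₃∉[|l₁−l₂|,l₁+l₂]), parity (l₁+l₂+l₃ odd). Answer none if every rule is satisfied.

Σmᵢ = -6  ✗
l₃∈[|l₁−l₂|,l₁+l₂]=[1,3], have l₃=3
Σlᵢ = 6 ⇒ even

m_sum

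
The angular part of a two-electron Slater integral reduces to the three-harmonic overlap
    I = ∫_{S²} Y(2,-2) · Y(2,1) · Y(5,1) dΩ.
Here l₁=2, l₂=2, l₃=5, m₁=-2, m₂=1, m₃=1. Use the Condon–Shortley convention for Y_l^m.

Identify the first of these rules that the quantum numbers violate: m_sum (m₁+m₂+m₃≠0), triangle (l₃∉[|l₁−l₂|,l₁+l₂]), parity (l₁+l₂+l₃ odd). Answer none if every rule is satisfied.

triangle

Σmᵢ = 0  ✓
l₃∈[|l₁−l₂|,l₁+l₂]=[0,4], have l₃=5  ✗
Σlᵢ = 9 ⇒ odd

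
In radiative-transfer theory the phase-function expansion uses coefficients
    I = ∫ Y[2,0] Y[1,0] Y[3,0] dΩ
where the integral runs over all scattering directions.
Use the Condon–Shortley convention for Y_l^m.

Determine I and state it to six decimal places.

0.247767

Rules hold: Σm=0, L=6 even, 1≤3≤3.
N = 5·3·7 = 105
Δ = 0!·4!·2!/7! = 1/105
Racah Σ t=0..0: t=0:+1/4 = 1/4
⇒ 3j(2 1 3; 0 0 0)² = 3/35, sgn -1
(m-triple is (0,0,0) — same symbol as above.)
4πI² = N·(3j₀)²·(3jₘ)² = 27/35
I = +1·√(0.771429/4π) = 0.24776670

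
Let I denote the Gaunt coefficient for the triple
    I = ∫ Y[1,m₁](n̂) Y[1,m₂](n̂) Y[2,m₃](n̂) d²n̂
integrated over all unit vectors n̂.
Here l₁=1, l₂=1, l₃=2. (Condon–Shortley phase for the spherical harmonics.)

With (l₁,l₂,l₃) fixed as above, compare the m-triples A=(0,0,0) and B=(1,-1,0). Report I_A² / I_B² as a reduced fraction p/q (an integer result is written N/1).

Same 1,1,2: normalisation and zero-m 3j drop out of the ratio.
A: Δ: 0! 2! 2! / 5! → 1/30; sum: t=0:+1/1 = 1/1; 3j²(1 1 2; 0 0 0) = Δ·Π!·Σ² = 2/15  (sign +1)
B: Δ: 0! 2! 2! / 5! → 1/30; sum: t=0:+1/4 = 1/4; 3j²(1 1 2; 1 -1 0) = Δ·Π!·Σ² = 1/30  (sign +1)
I_A²/I_B² = (2/15)/(1/30) = 4/1

4/1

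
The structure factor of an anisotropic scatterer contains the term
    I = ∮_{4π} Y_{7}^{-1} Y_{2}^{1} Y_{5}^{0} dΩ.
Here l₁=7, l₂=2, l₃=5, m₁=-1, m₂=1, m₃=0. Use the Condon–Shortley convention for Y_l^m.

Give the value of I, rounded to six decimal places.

Checks pass: Σm=0; 14 even; l₃=5∈[5,9].
(2·7+1)(2·2+1)(2·5+1) = 825
Δ: 4! 10! 0! / 15! → 1/15015
sum: t=2:+1/57600 = 1/57600
3j²(7 2 5; 0 0 0) = Δ·Π!·Σ² = 21/715  (sign -1)
sum: t=3:−1/86400 = -1/86400
3j²(7 2 5; -1 1 0) = Δ·Π!·Σ² = 16/715  (sign +1)
combine: 4πI² = 825·21/715·16/715 = 1008/1859
take √, sign -1: I = -0.20772350

-0.207724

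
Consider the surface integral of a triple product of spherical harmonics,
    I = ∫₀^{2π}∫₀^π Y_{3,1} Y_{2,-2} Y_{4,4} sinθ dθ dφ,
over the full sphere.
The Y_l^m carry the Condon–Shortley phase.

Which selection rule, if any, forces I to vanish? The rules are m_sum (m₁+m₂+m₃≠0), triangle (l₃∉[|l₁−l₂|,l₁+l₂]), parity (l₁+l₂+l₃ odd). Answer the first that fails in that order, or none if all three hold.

m_sum

Σmᵢ = 3  ✗
l₃∈[|l₁−l₂|,l₁+l₂]=[1,5], have l₃=4
Σlᵢ = 9 ⇒ odd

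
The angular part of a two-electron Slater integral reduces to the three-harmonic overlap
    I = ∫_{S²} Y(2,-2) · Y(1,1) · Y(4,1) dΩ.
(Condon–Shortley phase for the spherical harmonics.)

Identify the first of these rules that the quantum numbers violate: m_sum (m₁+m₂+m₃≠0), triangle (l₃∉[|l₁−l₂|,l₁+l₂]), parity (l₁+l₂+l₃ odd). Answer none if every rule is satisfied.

triangle

azimuthal sum: -2 + 1 + 1 = 0  ✓
1 ≤ 4 ≤ 3 (triangle on l)  ✗
L = 2 + 1 + 4 = 7 (odd)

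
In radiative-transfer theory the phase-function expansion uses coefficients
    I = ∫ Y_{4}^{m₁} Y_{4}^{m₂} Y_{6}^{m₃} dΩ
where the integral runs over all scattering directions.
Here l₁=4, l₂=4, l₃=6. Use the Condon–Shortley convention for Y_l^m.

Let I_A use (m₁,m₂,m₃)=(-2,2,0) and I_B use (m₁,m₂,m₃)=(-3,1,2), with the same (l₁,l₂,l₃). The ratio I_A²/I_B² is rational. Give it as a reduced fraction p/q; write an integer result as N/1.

Same 4,4,6: normalisation and zero-m 3j drop out of the ratio.
A: Δ: 2! 6! 6! / 15! → 1/1261260; sum: t=0:+1/1036800 t=1:−1/14400 t=2:+1/4608 = 77/518400; 3j²(4 4 6; -2 2 0) = Δ·Π!·Σ² = 11/585  (sign +1)
B: Δ: 2! 6! 6! / 15! → 1/1261260; sum: t=1:−1/34560 t=2:+1/8640 = 1/11520; 3j²(4 4 6; -3 1 2) = Δ·Π!·Σ² = 3/143  (sign +1)
I_A²/I_B² = (11/585)/(3/143) = 121/135

121/135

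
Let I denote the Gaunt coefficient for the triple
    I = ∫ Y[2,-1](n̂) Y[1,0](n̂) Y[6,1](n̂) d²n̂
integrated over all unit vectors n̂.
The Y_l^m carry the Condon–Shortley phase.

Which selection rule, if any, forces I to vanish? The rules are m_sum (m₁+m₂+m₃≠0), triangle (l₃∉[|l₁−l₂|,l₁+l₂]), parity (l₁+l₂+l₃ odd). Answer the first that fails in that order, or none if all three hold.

azimuthal sum: -1 + 0 + 1 = 0  ✓
1 ≤ 6 ≤ 3 (triangle on l)  ✗
L = 2 + 1 + 6 = 9 (odd)

triangle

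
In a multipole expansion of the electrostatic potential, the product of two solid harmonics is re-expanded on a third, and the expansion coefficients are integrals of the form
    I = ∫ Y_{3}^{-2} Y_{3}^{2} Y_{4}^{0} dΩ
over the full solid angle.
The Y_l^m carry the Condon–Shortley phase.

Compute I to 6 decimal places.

-0.179515

Checks pass: Σm=0; 10 even; l₃=4∈[0,6].
(2·3+1)(2·3+1)(2·4+1) = 441
Δ: 2! 4! 4! / 11! → 1/34650
sum: t=0:+1/72 t=1:−1/16 t=2:+1/72 = -5/144
3j²(3 3 4; 0 0 0) = Δ·Π!·Σ² = 2/77  (sign -1)
sum: t=1:−1/576 t=2:+1/72 = 7/576
3j²(3 3 4; -2 2 0) = Δ·Π!·Σ² = 7/198  (sign +1)
combine: 4πI² = 441·2/77·7/198 = 49/121
take √, sign -1: I = -0.17951487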